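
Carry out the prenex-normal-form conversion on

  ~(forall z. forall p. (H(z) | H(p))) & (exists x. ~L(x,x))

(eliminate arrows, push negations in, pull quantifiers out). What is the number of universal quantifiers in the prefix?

0

Move each ¬ inward, flipping quantifiers it crosses:
  (exists z. exists p. (~H(z) & ~H(p))) & (exists x. ~L(x,x))
Pull the quantifiers to the front (each side's bound variable is not free in the other side):
  exists z. exists p. exists x. (~H(z) & ~H(p) & ~L(x,x))
The prefix is exists z exists p exists x: 0 universal, 3 existential.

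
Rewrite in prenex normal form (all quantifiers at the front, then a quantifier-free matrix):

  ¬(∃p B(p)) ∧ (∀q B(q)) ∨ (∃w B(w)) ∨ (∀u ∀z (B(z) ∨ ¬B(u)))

Move each ¬ inward, flipping quantifiers it crosses:
  (∀p ¬B(p)) ∧ (∀q B(q)) ∨ (∃w B(w)) ∨ (∀u ∀z (B(z) ∨ ¬B(u)))
Pull the quantifiers to the front (each side's bound variable is not free in the other side):
  ∀p ∀q ∃w ∀u ∀z (¬B(p) ∧ B(q) ∨ B(w) ∨ B(z) ∨ ¬B(u))

∀p ∀q ∃w ∀u ∀z (¬B(p) ∧ B(q) ∨ B(w) ∨ B(z) ∨ ¬B(u))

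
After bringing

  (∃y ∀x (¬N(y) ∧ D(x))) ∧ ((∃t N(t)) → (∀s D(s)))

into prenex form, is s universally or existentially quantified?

First replace A → B with ¬A ∨ B.
  (∃y ∀x (¬N(y) ∧ D(x))) ∧ (¬(∃t N(t)) ∨ (∀s D(s)))
Push ¬ through the quantifiers and connectives to reach negation normal form:
  (∃y ∀x (¬N(y) ∧ D(x))) ∧ ((∀t ¬N(t)) ∨ (∀s D(s)))
All bound variables are already distinct, so no renaming is needed.
Pull the quantifiers to the front (each side's bound variable is not free in the other side):
  ∃y ∀x ∀t ∀s (¬N(y) ∧ D(x) ∧ (¬N(t) ∨ D(s)))
The quantifier ∀s sits under an even number of negations (counting the antecedent side of each →), so it remains universal.

universal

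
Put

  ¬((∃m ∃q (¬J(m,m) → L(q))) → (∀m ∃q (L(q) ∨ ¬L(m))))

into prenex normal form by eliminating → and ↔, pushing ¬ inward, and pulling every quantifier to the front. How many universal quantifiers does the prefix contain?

Rewrite implications/biconditionals: A → B as ¬A ∨ B.
  ¬(¬(∃m ∃q (¬¬J(m,m) ∨ L(q))) ∨ (∀m ∃q (L(q) ∨ ¬L(m))))
Move each ¬ inward, flipping quantifiers it crosses:
  (∃m ∃q (J(m,m) ∨ L(q))) ∧ (∃m ∀q (¬L(q) ∧ L(m)))
Give each quantifier a distinct variable: m↦y, q↦b.
  (∃m ∃q (J(m,m) ∨ L(q))) ∧ (∃y ∀b (¬L(b) ∧ L(y)))
Pull the quantifiers to the front (each side's bound variable is not free in the other side):
  ∃m ∃q ∃y ∀b ((J(m,m) ∨ L(q)) ∧ ¬L(b) ∧ L(y))
The prefix is ∃m ∃q ∃y ∀b: 1 universal, 3 existential.

1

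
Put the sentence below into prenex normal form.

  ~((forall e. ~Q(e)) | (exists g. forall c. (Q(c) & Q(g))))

exists e. forall g. exists c. (Q(e) & (~Q(c) | ~Q(g)))

Push ¬ through the quantifiers and connectives to reach negation normal form:
  (exists e. Q(e)) & (forall g. exists c. (~Q(c) | ~Q(g)))
All bound variables are already distinct, so no renaming is needed.
Finally move all quantifiers to the prefix:
  exists e. forall g. exists c. (Q(e) & (~Q(c) | ~Q(g)))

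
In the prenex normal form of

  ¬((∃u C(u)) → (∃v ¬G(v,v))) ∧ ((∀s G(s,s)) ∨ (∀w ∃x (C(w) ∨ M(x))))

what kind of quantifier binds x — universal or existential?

Eliminate → and ↔ using ¬ and ∨.
  ¬(¬(∃u C(u)) ∨ (∃v ¬G(v,v))) ∧ ((∀s G(s,s)) ∨ (∀w ∃x (C(w) ∨ M(x))))
Push ¬ through the quantifiers and connectives to reach negation normal form:
  (∃u C(u)) ∧ (∀v G(v,v)) ∧ ((∀s G(s,s)) ∨ (∀w ∃x (C(w) ∨ M(x))))
Pull the quantifiers to the front (each side's bound variable is not free in the other side):
  ∃u ∀v ∀s ∀w ∃x (C(u) ∧ G(v,v) ∧ (G(s,s) ∨ C(w) ∨ M(x)))
The quantifier ∃x sits under an even number of negations (counting the antecedent side of each →), so it remains existential.

existential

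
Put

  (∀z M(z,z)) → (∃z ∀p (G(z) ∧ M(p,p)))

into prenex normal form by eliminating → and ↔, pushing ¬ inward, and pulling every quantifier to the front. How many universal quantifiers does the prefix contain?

First replace A → B with ¬A ∨ B.
  ¬(∀z M(z,z)) ∨ (∃z ∀p (G(z) ∧ M(p,p)))
Move each ¬ inward, flipping quantifiers it crosses:
  (∃z ¬M(z,z)) ∨ (∃z ∀p (G(z) ∧ M(p,p)))
Give each quantifier a distinct variable: z↦y.
  (∃z ¬M(z,z)) ∨ (∃y ∀p (G(y) ∧ M(p,p)))
Pull the quantifiers to the front (each side's bound variable is not free in the other side):
  ∃z ∃y ∀p (¬M(z,z) ∨ G(y) ∧ M(p,p))
The prefix is ∃z ∃y ∀p: 1 universal, 2 existential.

1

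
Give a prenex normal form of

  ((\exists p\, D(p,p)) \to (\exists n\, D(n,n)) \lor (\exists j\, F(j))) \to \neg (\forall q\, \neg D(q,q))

\exists p\, \forall n\, \forall j\, \exists q\, (D(p,p) \land \neg D(n,n) \land \neg F(j) \lor D(q,q))

Rewrite implications/biconditionals: A → B as ¬A ∨ B.
  \neg (\neg (\exists p\, D(p,p)) \lor (\exists n\, D(n,n)) \lor (\exists j\, F(j))) \lor \neg (\forall q\, \neg D(q,q))
Drive negations inward (¬∀x A ≡ ∃x ¬A, ¬∃x A ≡ ∀x ¬A, De Morgan for ∧/∨):
  (\exists p\, D(p,p)) \land (\forall n\, \neg D(n,n)) \land (\forall j\, \neg F(j)) \lor (\exists q\, D(q,q))
Pull the quantifiers to the front (each side's bound variable is not free in the other side):
  \exists p\, \forall n\, \forall j\, \exists q\, (D(p,p) \land \neg D(n,n) \land \neg F(j) \lor D(q,q))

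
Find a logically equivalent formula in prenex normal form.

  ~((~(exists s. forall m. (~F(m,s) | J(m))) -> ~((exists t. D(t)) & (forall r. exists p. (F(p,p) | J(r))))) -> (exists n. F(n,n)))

exists s. forall m. forall t. exists r. forall p. forall n. ((~F(m,s) | J(m) | ~D(t) | ~F(p,p) & ~J(r)) & ~F(n,n))

Eliminate → and ↔ using ¬ and ∨.
  ~(~(~~(exists s. forall m. (~F(m,s) | J(m))) | ~((exists t. D(t)) & (forall r. exists p. (F(p,p) | J(r))))) | (exists n. F(n,n)))
Push ¬ through the quantifiers and connectives to reach negation normal form:
  ((exists s. forall m. (~F(m,s) | J(m))) | (forall t. ~D(t)) | (exists r. forall p. (~F(p,p) & ~J(r)))) & (forall n. ~F(n,n))
Extract every quantifier outward, since the variables are now distinct and don't occur free across branches:
  exists s. forall m. forall t. exists r. forall p. forall n. ((~F(m,s) | J(m) | ~D(t) | ~F(p,p) & ~J(r)) & ~F(n,n))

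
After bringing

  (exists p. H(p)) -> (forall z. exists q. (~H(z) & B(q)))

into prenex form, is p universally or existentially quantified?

universal

First replace A → B with ¬A ∨ B.
  ~(exists p. H(p)) | (forall z. exists q. (~H(z) & B(q)))
Push ¬ through the quantifiers and connectives to reach negation normal form:
  (forall p. ~H(p)) | (forall z. exists q. (~H(z) & B(q)))
All bound variables are already distinct, so no renaming is needed.
Extract every quantifier outward, since the variables are now distinct and don't occur free across branches:
  forall p. forall z. exists q. (~H(p) | ~H(z) & B(q))
The quantifier exists p sits under an odd number of negations (counting the antecedent side of each →), so it flips to forall p.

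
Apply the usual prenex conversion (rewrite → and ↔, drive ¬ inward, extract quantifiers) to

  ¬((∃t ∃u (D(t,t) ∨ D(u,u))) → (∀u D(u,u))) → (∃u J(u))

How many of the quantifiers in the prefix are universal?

3

First replace A → B with ¬A ∨ B.
  ¬¬(¬(∃t ∃u (D(t,t) ∨ D(u,u))) ∨ (∀u D(u,u))) ∨ (∃u J(u))
Move each ¬ inward, flipping quantifiers it crosses:
  (∀t ∀u (¬D(t,t) ∧ ¬D(u,u))) ∨ (∀u D(u,u)) ∨ (∃u J(u))
Standardize variables apart so no two quantifiers bind the same name: u↦c, u↦y1.
  (∀t ∀u (¬D(t,t) ∧ ¬D(u,u))) ∨ (∀c D(c,c)) ∨ (∃y1 J(y1))
Extract every quantifier outward, since the variables are now distinct and don't occur free across branches:
  ∀t ∀u ∀c ∃y1 (¬D(t,t) ∧ ¬D(u,u) ∨ D(c,c) ∨ J(y1))
The prefix is ∀t ∀u ∀c ∃y1: 3 universal, 1 existential.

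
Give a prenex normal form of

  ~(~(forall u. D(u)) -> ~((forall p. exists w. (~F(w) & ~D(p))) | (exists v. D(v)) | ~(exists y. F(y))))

exists u. forall p. exists w. exists v. forall y. (~D(u) & (~F(w) & ~D(p) | D(v) | ~F(y)))

Eliminate → and ↔ using ¬ and ∨.
  ~(~~(forall u. D(u)) | ~((forall p. exists w. (~F(w) & ~D(p))) | (exists v. D(v)) | ~(exists y. F(y))))
Move each ¬ inward, flipping quantifiers it crosses:
  (exists u. ~D(u)) & ((forall p. exists w. (~F(w) & ~D(p))) | (exists v. D(v)) | (forall y. ~F(y)))
All bound variables are already distinct, so no renaming is needed.
Extract every quantifier outward, since the variables are now distinct and don't occur free across branches:
  exists u. forall p. exists w. exists v. forall y. (~D(u) & (~F(w) & ~D(p) | D(v) | ~F(y)))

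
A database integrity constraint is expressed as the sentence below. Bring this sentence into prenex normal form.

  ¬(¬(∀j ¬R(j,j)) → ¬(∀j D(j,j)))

Rewrite implications/biconditionals: A → B as ¬A ∨ B.
  ¬(¬¬(∀j ¬R(j,j)) ∨ ¬(∀j D(j,j)))
Move each ¬ inward, flipping quantifiers it crosses:
  (∃j R(j,j)) ∧ (∀j D(j,j))
Standardize variables apart so no two quantifiers bind the same name: j↦u.
  (∃j R(j,j)) ∧ (∀u D(u,u))
Pull the quantifiers to the front (each side's bound variable is not free in the other side):
  ∃j ∀u (R(j,j) ∧ D(u,u))

∃j ∀u (R(j,j) ∧ D(u,u))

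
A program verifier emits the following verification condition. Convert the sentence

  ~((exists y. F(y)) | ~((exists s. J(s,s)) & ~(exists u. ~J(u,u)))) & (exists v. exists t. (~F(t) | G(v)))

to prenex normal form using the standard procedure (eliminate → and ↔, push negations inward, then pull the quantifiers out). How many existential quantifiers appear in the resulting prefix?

3

Move each ¬ inward, flipping quantifiers it crosses:
  (forall y. ~F(y)) & (exists s. J(s,s)) & (forall u. J(u,u)) & (exists v. exists t. (~F(t) | G(v)))
All bound variables are already distinct, so no renaming is needed.
Pull the quantifiers to the front (each side's bound variable is not free in the other side):
  forall y. exists s. forall u. exists v. exists t. (~F(y) & J(s,s) & J(u,u) & (~F(t) | G(v)))
The prefix is forall y exists s forall u exists v exists t: 2 universal, 3 existential.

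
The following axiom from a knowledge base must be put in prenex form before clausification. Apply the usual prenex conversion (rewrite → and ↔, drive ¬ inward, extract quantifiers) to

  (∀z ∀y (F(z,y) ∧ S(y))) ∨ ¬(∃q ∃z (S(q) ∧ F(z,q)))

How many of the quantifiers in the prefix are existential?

Move each ¬ inward, flipping quantifiers it crosses:
  (∀z ∀y (F(z,y) ∧ S(y))) ∨ (∀q ∀z (¬S(q) ∨ ¬F(z,q)))
Give each quantifier a distinct variable: z↦u1.
  (∀z ∀y (F(z,y) ∧ S(y))) ∨ (∀q ∀u1 (¬S(q) ∨ ¬F(u1,q)))
Finally move all quantifiers to the prefix:
  ∀z ∀y ∀q ∀u1 (F(z,y) ∧ S(y) ∨ ¬S(q) ∨ ¬F(u1,q))
The prefix is ∀z ∀y ∀q ∀u1: 4 universal, 0 existential.

0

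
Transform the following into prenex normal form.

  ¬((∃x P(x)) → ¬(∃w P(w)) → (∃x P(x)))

First replace A → B with ¬A ∨ B.
  ¬(¬(∃x P(x)) ∨ ¬¬(∃w P(w)) ∨ (∃x P(x)))
Push ¬ through the quantifiers and connectives to reach negation normal form:
  (∃x P(x)) ∧ (∀w ¬P(w)) ∧ (∀x ¬P(x))
Standardize variables apart so no two quantifiers bind the same name: x↦z1.
  (∃x P(x)) ∧ (∀w ¬P(w)) ∧ (∀z1 ¬P(z1))
Pull the quantifiers to the front (each side's bound variable is not free in the other side):
  ∃x ∀w ∀z1 (P(x) ∧ ¬P(w) ∧ ¬P(z1))

∃x ∀w ∀z1 (P(x) ∧ ¬P(w) ∧ ¬P(z1))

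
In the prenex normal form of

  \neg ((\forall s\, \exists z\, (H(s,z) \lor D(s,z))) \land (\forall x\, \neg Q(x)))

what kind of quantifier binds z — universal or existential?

universal

Move each ¬ inward, flipping quantifiers it crosses:
  (\exists s\, \forall z\, (\neg H(s,z) \land \neg D(s,z))) \lor (\exists x\, Q(x))
Finally move all quantifiers to the prefix:
  \exists s\, \forall z\, \exists x\, (\neg H(s,z) \land \neg D(s,z) \lor Q(x))
The quantifier \exists z sits under an odd number of negations, so it flips to \forall z.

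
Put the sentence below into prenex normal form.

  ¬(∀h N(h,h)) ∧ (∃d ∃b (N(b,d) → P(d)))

Rewrite implications/biconditionals: A → B as ¬A ∨ B.
  ¬(∀h N(h,h)) ∧ (∃d ∃b (¬N(b,d) ∨ P(d)))
Push ¬ through the quantifiers and connectives to reach negation normal form:
  (∃h ¬N(h,h)) ∧ (∃d ∃b (¬N(b,d) ∨ P(d)))
All bound variables are already distinct, so no renaming is needed.
Pull the quantifiers to the front (each side's bound variable is not free in the other side):
  ∃h ∃d ∃b (¬N(h,h) ∧ (¬N(b,d) ∨ P(d)))

∃h ∃d ∃b (¬N(h,h) ∧ (¬N(b,d) ∨ P(d)))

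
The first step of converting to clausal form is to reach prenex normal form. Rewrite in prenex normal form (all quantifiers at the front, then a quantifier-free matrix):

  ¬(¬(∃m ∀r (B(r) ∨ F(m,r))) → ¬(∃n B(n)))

∀m ∃r ∃n (¬B(r) ∧ ¬F(m,r) ∧ B(n))

Eliminate → and ↔ using ¬ and ∨.
  ¬(¬¬(∃m ∀r (B(r) ∨ F(m,r))) ∨ ¬(∃n B(n)))
Push ¬ through the quantifiers and connectives to reach negation normal form:
  (∀m ∃r (¬B(r) ∧ ¬F(m,r))) ∧ (∃n B(n))
All bound variables are already distinct, so no renaming is needed.
Extract every quantifier outward, since the variables are now distinct and don't occur free across branches:
  ∀m ∃r ∃n (¬B(r) ∧ ¬F(m,r) ∧ B(n))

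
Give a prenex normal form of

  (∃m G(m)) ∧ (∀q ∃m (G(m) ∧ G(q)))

Rename bound variables to avoid capture: m↦c.
  (∃m G(m)) ∧ (∀q ∃c (G(c) ∧ G(q)))
Extract every quantifier outward, since the variables are now distinct and don't occur free across branches:
  ∃m ∀q ∃c (G(m) ∧ G(c) ∧ G(q))

∃m ∀q ∃c (G(m) ∧ G(c) ∧ G(q))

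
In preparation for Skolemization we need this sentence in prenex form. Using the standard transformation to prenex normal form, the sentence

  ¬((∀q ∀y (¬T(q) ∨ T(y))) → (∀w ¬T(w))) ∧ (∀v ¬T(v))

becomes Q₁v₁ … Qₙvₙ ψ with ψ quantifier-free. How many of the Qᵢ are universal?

3

Eliminate → and ↔ using ¬ and ∨.
  ¬(¬(∀q ∀y (¬T(q) ∨ T(y))) ∨ (∀w ¬T(w))) ∧ (∀v ¬T(v))
Move each ¬ inward, flipping quantifiers it crosses:
  (∀q ∀y (¬T(q) ∨ T(y))) ∧ (∃w T(w)) ∧ (∀v ¬T(v))
Finally move all quantifiers to the prefix:
  ∀q ∀y ∃w ∀v ((¬T(q) ∨ T(y)) ∧ T(w) ∧ ¬T(v))
The prefix is ∀q ∀y ∃w ∀v: 3 universal, 1 existential.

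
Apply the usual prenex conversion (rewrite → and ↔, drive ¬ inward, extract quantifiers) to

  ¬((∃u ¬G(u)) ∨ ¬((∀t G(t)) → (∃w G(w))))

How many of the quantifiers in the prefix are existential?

2

First replace A → B with ¬A ∨ B.
  ¬((∃u ¬G(u)) ∨ ¬(¬(∀t G(t)) ∨ (∃w G(w))))
Drive negations inward (¬∀x A ≡ ∃x ¬A, ¬∃x A ≡ ∀x ¬A, De Morgan for ∧/∨):
  (∀u G(u)) ∧ ((∃t ¬G(t)) ∨ (∃w G(w)))
All bound variables are already distinct, so no renaming is needed.
Pull the quantifiers to the front (each side's bound variable is not free in the other side):
  ∀u ∃t ∃w (G(u) ∧ (¬G(t) ∨ G(w)))
The prefix is ∀u ∃t ∃w: 1 universal, 2 existential.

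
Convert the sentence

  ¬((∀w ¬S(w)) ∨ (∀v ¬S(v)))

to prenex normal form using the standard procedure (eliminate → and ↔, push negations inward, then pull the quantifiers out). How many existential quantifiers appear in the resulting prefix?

2

Move each ¬ inward, flipping quantifiers it crosses:
  (∃w S(w)) ∧ (∃v S(v))
All bound variables are already distinct, so no renaming is needed.
Extract every quantifier outward, since the variables are now distinct and don't occur free across branches:
  ∃w ∃v (S(w) ∧ S(v))
The prefix is ∃w ∃v: 0 universal, 2 existential.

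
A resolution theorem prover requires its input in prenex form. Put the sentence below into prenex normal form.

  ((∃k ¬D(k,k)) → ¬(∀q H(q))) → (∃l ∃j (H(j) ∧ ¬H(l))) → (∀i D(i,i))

∃k ∀q ∀l ∀j ∀i (¬D(k,k) ∧ H(q) ∨ ¬H(j) ∨ H(l) ∨ D(i,i))

Eliminate → and ↔ using ¬ and ∨.
  ¬(¬(∃k ¬D(k,k)) ∨ ¬(∀q H(q))) ∨ ¬(∃l ∃j (H(j) ∧ ¬H(l))) ∨ (∀i D(i,i))
Drive negations inward (¬∀x A ≡ ∃x ¬A, ¬∃x A ≡ ∀x ¬A, De Morgan for ∧/∨):
  (∃k ¬D(k,k)) ∧ (∀q H(q)) ∨ (∀l ∀j (¬H(j) ∨ H(l))) ∨ (∀i D(i,i))
All bound variables are already distinct, so no renaming is needed.
Finally move all quantifiers to the prefix:
  ∃k ∀q ∀l ∀j ∀i (¬D(k,k) ∧ H(q) ∨ ¬H(j) ∨ H(l) ∨ D(i,i))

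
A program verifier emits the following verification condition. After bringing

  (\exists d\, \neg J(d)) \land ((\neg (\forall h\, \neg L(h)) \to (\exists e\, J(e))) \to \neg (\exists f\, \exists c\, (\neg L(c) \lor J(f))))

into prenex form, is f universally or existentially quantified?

Eliminate → and ↔ using ¬ and ∨.
  (\exists d\, \neg J(d)) \land (\neg (\neg \neg (\forall h\, \neg L(h)) \lor (\exists e\, J(e))) \lor \neg (\exists f\, \exists c\, (\neg L(c) \lor J(f))))
Move each ¬ inward, flipping quantifiers it crosses:
  (\exists d\, \neg J(d)) \land ((\exists h\, L(h)) \land (\forall e\, \neg J(e)) \lor (\forall f\, \forall c\, (L(c) \land \neg J(f))))
All bound variables are already distinct, so no renaming is needed.
Pull the quantifiers to the front (each side's bound variable is not free in the other side):
  \exists d\, \exists h\, \forall e\, \forall f\, \forall c\, (\neg J(d) \land (L(h) \land \neg J(e) \lor L(c) \land \neg J(f)))
The quantifier \exists f sits under an odd number of negations (counting the antecedent side of each →), so it flips to \forall f.

universal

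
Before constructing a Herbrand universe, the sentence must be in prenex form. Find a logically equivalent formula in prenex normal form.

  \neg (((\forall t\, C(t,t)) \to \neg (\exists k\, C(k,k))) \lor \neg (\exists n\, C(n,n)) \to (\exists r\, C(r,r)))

\exists t\, \forall k\, \forall n\, \forall r\, ((\neg C(t,t) \lor \neg C(k,k) \lor \neg C(n,n)) \land \neg C(r,r))

Rewrite implications/biconditionals: A → B as ¬A ∨ B.
  \neg (\neg (\neg (\forall t\, C(t,t)) \lor \neg (\exists k\, C(k,k)) \lor \neg (\exists n\, C(n,n))) \lor (\exists r\, C(r,r)))
Drive negations inward (¬∀x A ≡ ∃x ¬A, ¬∃x A ≡ ∀x ¬A, De Morgan for ∧/∨):
  ((\exists t\, \neg C(t,t)) \lor (\forall k\, \neg C(k,k)) \lor (\forall n\, \neg C(n,n))) \land (\forall r\, \neg C(r,r))
Pull the quantifiers to the front (each side's bound variable is not free in the other side):
  \exists t\, \forall k\, \forall n\, \forall r\, ((\neg C(t,t) \lor \neg C(k,k) \lor \neg C(n,n)) \land \neg C(r,r))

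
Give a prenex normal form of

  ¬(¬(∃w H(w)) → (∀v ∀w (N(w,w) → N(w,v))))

∀w ∃v ∃u (¬H(w) ∧ N(u,u) ∧ ¬N(u,v))

Eliminate → and ↔ using ¬ and ∨.
  ¬(¬¬(∃w H(w)) ∨ (∀v ∀w (¬N(w,w) ∨ N(w,v))))
Drive negations inward (¬∀x A ≡ ∃x ¬A, ¬∃x A ≡ ∀x ¬A, De Morgan for ∧/∨):
  (∀w ¬H(w)) ∧ (∃v ∃w (N(w,w) ∧ ¬N(w,v)))
Give each quantifier a distinct variable: w↦u.
  (∀w ¬H(w)) ∧ (∃v ∃u (N(u,u) ∧ ¬N(u,v)))
Pull the quantifiers to the front (each side's bound variable is not free in the other side):
  ∀w ∃v ∃u (¬H(w) ∧ N(u,u) ∧ ¬N(u,v))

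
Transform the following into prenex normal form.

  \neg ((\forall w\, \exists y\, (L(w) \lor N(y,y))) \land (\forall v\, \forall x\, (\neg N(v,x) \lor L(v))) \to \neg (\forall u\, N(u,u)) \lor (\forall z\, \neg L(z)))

\forall w\, \exists y\, \forall v\, \forall x\, \forall u\, \exists z\, ((L(w) \lor N(y,y)) \land (\neg N(v,x) \lor L(v)) \land N(u,u) \land L(z))

First replace A → B with ¬A ∨ B.
  \neg (\neg ((\forall w\, \exists y\, (L(w) \lor N(y,y))) \land (\forall v\, \forall x\, (\neg N(v,x) \lor L(v)))) \lor \neg (\forall u\, N(u,u)) \lor (\forall z\, \neg L(z)))
Move each ¬ inward, flipping quantifiers it crosses:
  (\forall w\, \exists y\, (L(w) \lor N(y,y))) \land (\forall v\, \forall x\, (\neg N(v,x) \lor L(v))) \land (\forall u\, N(u,u)) \land (\exists z\, L(z))
All bound variables are already distinct, so no renaming is needed.
Pull the quantifiers to the front (each side's bound variable is not free in the other side):
  \forall w\, \exists y\, \forall v\, \forall x\, \forall u\, \exists z\, ((L(w) \lor N(y,y)) \land (\neg N(v,x) \lor L(v)) \land N(u,u) \land L(z))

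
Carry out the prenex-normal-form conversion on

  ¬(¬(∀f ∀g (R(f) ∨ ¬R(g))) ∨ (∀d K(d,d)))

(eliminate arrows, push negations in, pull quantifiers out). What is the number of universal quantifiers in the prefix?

Move each ¬ inward, flipping quantifiers it crosses:
  (∀f ∀g (R(f) ∨ ¬R(g))) ∧ (∃d ¬K(d,d))
All bound variables are already distinct, so no renaming is needed.
Extract every quantifier outward, since the variables are now distinct and don't occur free across branches:
  ∀f ∀g ∃d ((R(f) ∨ ¬R(g)) ∧ ¬K(d,d))
The prefix is ∀f ∀g ∃d: 2 universal, 1 existential.

2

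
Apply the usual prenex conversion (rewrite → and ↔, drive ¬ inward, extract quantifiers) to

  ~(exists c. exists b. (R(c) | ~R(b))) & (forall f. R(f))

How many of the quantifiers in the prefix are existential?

0

Push ¬ through the quantifiers and connectives to reach negation normal form:
  (forall c. forall b. (~R(c) & R(b))) & (forall f. R(f))
All bound variables are already distinct, so no renaming is needed.
Pull the quantifiers to the front (each side's bound variable is not free in the other side):
  forall c. forall b. forall f. (~R(c) & R(b) & R(f))
The prefix is forall c forall b forall f: 3 universal, 0 existential.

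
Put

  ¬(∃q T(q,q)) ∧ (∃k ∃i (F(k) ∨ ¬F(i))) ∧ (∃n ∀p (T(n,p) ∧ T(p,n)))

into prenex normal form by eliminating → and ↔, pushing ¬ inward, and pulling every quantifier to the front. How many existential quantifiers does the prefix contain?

3

Push ¬ through the quantifiers and connectives to reach negation normal form:
  (∀q ¬T(q,q)) ∧ (∃k ∃i (F(k) ∨ ¬F(i))) ∧ (∃n ∀p (T(n,p) ∧ T(p,n)))
Extract every quantifier outward, since the variables are now distinct and don't occur free across branches:
  ∀q ∃k ∃i ∃n ∀p (¬T(q,q) ∧ (F(k) ∨ ¬F(i)) ∧ T(n,p) ∧ T(p,n))
The prefix is ∀q ∃k ∃i ∃n ∀p: 2 universal, 3 existential.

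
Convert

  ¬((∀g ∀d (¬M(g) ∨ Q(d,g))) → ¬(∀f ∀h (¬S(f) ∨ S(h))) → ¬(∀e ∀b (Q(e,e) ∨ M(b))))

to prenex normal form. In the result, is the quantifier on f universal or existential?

First replace A → B with ¬A ∨ B.
  ¬(¬(∀g ∀d (¬M(g) ∨ Q(d,g))) ∨ ¬¬(∀f ∀h (¬S(f) ∨ S(h))) ∨ ¬(∀e ∀b (Q(e,e) ∨ M(b))))
Move each ¬ inward, flipping quantifiers it crosses:
  (∀g ∀d (¬M(g) ∨ Q(d,g))) ∧ (∃f ∃h (S(f) ∧ ¬S(h))) ∧ (∀e ∀b (Q(e,e) ∨ M(b)))
All bound variables are already distinct, so no renaming is needed.
Extract every quantifier outward, since the variables are now distinct and don't occur free across branches:
  ∀g ∀d ∃f ∃h ∀e ∀b ((¬M(g) ∨ Q(d,g)) ∧ S(f) ∧ ¬S(h) ∧ (Q(e,e) ∨ M(b)))
The quantifier ∀f sits under an odd number of negations (counting the antecedent side of each →), so it flips to ∃f.

existential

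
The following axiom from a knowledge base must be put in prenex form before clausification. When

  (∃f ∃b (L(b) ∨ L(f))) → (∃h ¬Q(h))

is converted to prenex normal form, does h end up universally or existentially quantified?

existential

First replace A → B with ¬A ∨ B.
  ¬(∃f ∃b (L(b) ∨ L(f))) ∨ (∃h ¬Q(h))
Drive negations inward (¬∀x A ≡ ∃x ¬A, ¬∃x A ≡ ∀x ¬A, De Morgan for ∧/∨):
  (∀f ∀b (¬L(b) ∧ ¬L(f))) ∨ (∃h ¬Q(h))
Extract every quantifier outward, since the variables are now distinct and don't occur free across branches:
  ∀f ∀b ∃h (¬L(b) ∧ ¬L(f) ∨ ¬Q(h))
The quantifier ∃h sits under an even number of negations (counting the antecedent side of each →), so it remains existential.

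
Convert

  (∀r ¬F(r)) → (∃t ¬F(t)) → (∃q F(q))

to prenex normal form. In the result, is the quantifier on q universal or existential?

existential

Eliminate → and ↔ using ¬ and ∨.
  ¬(∀r ¬F(r)) ∨ ¬(∃t ¬F(t)) ∨ (∃q F(q))
Move each ¬ inward, flipping quantifiers it crosses:
  (∃r F(r)) ∨ (∀t F(t)) ∨ (∃q F(q))
All bound variables are already distinct, so no renaming is needed.
Extract every quantifier outward, since the variables are now distinct and don't occur free across branches:
  ∃r ∀t ∃q (F(r) ∨ F(t) ∨ F(q))
The quantifier ∃q sits under an even number of negations (counting the antecedent side of each →), so it remains existential.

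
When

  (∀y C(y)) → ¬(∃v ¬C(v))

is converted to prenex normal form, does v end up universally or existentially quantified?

First replace A → B with ¬A ∨ B.
  ¬(∀y C(y)) ∨ ¬(∃v ¬C(v))
Push ¬ through the quantifiers and connectives to reach negation normal form:
  (∃y ¬C(y)) ∨ (∀v C(v))
All bound variables are already distinct, so no renaming is needed.
Pull the quantifiers to the front (each side's bound variable is not free in the other side):
  ∃y ∀v (¬C(y) ∨ C(v))
The quantifier ∃v sits under an odd number of negations (counting the antecedent side of each →), so it flips to ∀v.

universal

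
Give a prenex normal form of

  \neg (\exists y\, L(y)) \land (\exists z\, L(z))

\forall y\, \exists z\, (\neg L(y) \land L(z))

Push ¬ through the quantifiers and connectives to reach negation normal form:
  (\forall y\, \neg L(y)) \land (\exists z\, L(z))
All bound variables are already distinct, so no renaming is needed.
Finally move all quantifiers to the prefix:
  \forall y\, \exists z\, (\neg L(y) \land L(z))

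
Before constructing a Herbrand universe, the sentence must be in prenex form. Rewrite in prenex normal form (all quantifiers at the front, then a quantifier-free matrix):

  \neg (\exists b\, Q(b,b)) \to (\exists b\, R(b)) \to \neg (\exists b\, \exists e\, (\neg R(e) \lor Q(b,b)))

Rewrite implications/biconditionals: A → B as ¬A ∨ B.
  \neg \neg (\exists b\, Q(b,b)) \lor \neg (\exists b\, R(b)) \lor \neg (\exists b\, \exists e\, (\neg R(e) \lor Q(b,b)))
Move each ¬ inward, flipping quantifiers it crosses:
  (\exists b\, Q(b,b)) \lor (\forall b\, \neg R(b)) \lor (\forall b\, \forall e\, (R(e) \land \neg Q(b,b)))
Give each quantifier a distinct variable: b↦c, b↦v.
  (\exists b\, Q(b,b)) \lor (\forall c\, \neg R(c)) \lor (\forall v\, \forall e\, (R(e) \land \neg Q(v,v)))
Pull the quantifiers to the front (each side's bound variable is not free in the other side):
  \exists b\, \forall c\, \forall v\, \forall e\, (Q(b,b) \lor \neg R(c) \lor R(e) \land \neg Q(v,v))

\exists b\, \forall c\, \forall v\, \forall e\, (Q(b,b) \lor \neg R(c) \lor R(e) \land \neg Q(v,v))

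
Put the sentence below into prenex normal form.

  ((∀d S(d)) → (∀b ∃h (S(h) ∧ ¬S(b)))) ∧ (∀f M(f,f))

Eliminate → and ↔ using ¬ and ∨.
  (¬(∀d S(d)) ∨ (∀b ∃h (S(h) ∧ ¬S(b)))) ∧ (∀f M(f,f))
Drive negations inward (¬∀x A ≡ ∃x ¬A, ¬∃x A ≡ ∀x ¬A, De Morgan for ∧/∨):
  ((∃d ¬S(d)) ∨ (∀b ∃h (S(h) ∧ ¬S(b)))) ∧ (∀f M(f,f))
All bound variables are already distinct, so no renaming is needed.
Extract every quantifier outward, since the variables are now distinct and don't occur free across branches:
  ∃d ∀b ∃h ∀f ((¬S(d) ∨ S(h) ∧ ¬S(b)) ∧ M(f,f))

∃d ∀b ∃h ∀f ((¬S(d) ∨ S(h) ∧ ¬S(b)) ∧ M(f,f))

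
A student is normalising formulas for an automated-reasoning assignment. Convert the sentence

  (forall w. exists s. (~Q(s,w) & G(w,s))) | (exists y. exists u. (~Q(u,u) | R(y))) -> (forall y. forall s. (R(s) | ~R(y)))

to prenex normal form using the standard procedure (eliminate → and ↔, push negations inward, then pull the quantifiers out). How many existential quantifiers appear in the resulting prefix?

1

First replace A → B with ¬A ∨ B.
  ~((forall w. exists s. (~Q(s,w) & G(w,s))) | (exists y. exists u. (~Q(u,u) | R(y)))) | (forall y. forall s. (R(s) | ~R(y)))
Push ¬ through the quantifiers and connectives to reach negation normal form:
  (exists w. forall s. (Q(s,w) | ~G(w,s))) & (forall y. forall u. (Q(u,u) & ~R(y))) | (forall y. forall s. (R(s) | ~R(y)))
Standardize variables apart so no two quantifiers bind the same name: y↦u1, s↦y1.
  (exists w. forall s. (Q(s,w) | ~G(w,s))) & (forall y. forall u. (Q(u,u) & ~R(y))) | (forall u1. forall y1. (R(y1) | ~R(u1)))
Pull the quantifiers to the front (each side's bound variable is not free in the other side):
  exists w. forall s. forall y. forall u. forall u1. forall y1. ((Q(s,w) | ~G(w,s)) & Q(u,u) & ~R(y) | R(y1) | ~R(u1))
The prefix is exists w forall s forall y forall u forall u1 forall y1: 5 universal, 1 existential.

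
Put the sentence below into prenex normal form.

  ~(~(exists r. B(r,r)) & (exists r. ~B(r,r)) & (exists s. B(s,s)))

Move each ¬ inward, flipping quantifiers it crosses:
  (exists r. B(r,r)) | (forall r. B(r,r)) | (forall s. ~B(s,s))
Give each quantifier a distinct variable: r↦c.
  (exists r. B(r,r)) | (forall c. B(c,c)) | (forall s. ~B(s,s))
Finally move all quantifiers to the prefix:
  exists r. forall c. forall s. (B(r,r) | B(c,c) | ~B(s,s))

exists r. forall c. forall s. (B(r,r) | B(c,c) | ~B(s,s))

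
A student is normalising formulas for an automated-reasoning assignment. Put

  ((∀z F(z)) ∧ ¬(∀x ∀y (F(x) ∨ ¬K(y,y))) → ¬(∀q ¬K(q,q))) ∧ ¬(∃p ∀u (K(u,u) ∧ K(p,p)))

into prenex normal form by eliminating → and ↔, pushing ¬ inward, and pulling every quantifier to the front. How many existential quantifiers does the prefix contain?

Eliminate → and ↔ using ¬ and ∨.
  (¬((∀z F(z)) ∧ ¬(∀x ∀y (F(x) ∨ ¬K(y,y)))) ∨ ¬(∀q ¬K(q,q))) ∧ ¬(∃p ∀u (K(u,u) ∧ K(p,p)))
Drive negations inward (¬∀x A ≡ ∃x ¬A, ¬∃x A ≡ ∀x ¬A, De Morgan for ∧/∨):
  ((∃z ¬F(z)) ∨ (∀x ∀y (F(x) ∨ ¬K(y,y))) ∨ (∃q K(q,q))) ∧ (∀p ∃u (¬K(u,u) ∨ ¬K(p,p)))
All bound variables are already distinct, so no renaming is needed.
Finally move all quantifiers to the prefix:
  ∃z ∀x ∀y ∃q ∀p ∃u ((¬F(z) ∨ F(x) ∨ ¬K(y,y) ∨ K(q,q)) ∧ (¬K(u,u) ∨ ¬K(p,p)))
The prefix is ∃z ∀x ∀y ∃q ∀p ∃u: 3 universal, 3 existential.

3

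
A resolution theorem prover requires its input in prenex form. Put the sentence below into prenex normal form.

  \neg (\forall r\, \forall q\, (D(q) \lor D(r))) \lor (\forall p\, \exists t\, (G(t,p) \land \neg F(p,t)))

Move each ¬ inward, flipping quantifiers it crosses:
  (\exists r\, \exists q\, (\neg D(q) \land \neg D(r))) \lor (\forall p\, \exists t\, (G(t,p) \land \neg F(p,t)))
All bound variables are already distinct, so no renaming is needed.
Finally move all quantifiers to the prefix:
  \exists r\, \exists q\, \forall p\, \exists t\, (\neg D(q) \land \neg D(r) \lor G(t,p) \land \neg F(p,t))

\exists r\, \exists q\, \forall p\, \exists t\, (\neg D(q) \land \neg D(r) \lor G(t,p) \land \neg F(p,t))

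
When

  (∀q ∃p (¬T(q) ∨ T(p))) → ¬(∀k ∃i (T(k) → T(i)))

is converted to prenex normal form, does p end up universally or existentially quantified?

universal

Rewrite implications/biconditionals: A → B as ¬A ∨ B.
  ¬(∀q ∃p (¬T(q) ∨ T(p))) ∨ ¬(∀k ∃i (¬T(k) ∨ T(i)))
Drive negations inward (¬∀x A ≡ ∃x ¬A, ¬∃x A ≡ ∀x ¬A, De Morgan for ∧/∨):
  (∃q ∀p (T(q) ∧ ¬T(p))) ∨ (∃k ∀i (T(k) ∧ ¬T(i)))
All bound variables are already distinct, so no renaming is needed.
Finally move all quantifiers to the prefix:
  ∃q ∀p ∃k ∀i (T(q) ∧ ¬T(p) ∨ T(k) ∧ ¬T(i))
The quantifier ∃p sits under an odd number of negations (counting the antecedent side of each →), so it flips to ∀p.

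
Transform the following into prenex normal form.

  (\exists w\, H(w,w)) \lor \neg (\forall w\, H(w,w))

\exists w\, \exists y1\, (H(w,w) \lor \neg H(y1,y1))

Drive negations inward (¬∀x A ≡ ∃x ¬A, ¬∃x A ≡ ∀x ¬A, De Morgan for ∧/∨):
  (\exists w\, H(w,w)) \lor (\exists w\, \neg H(w,w))
Standardize variables apart so no two quantifiers bind the same name: w↦y1.
  (\exists w\, H(w,w)) \lor (\exists y1\, \neg H(y1,y1))
Extract every quantifier outward, since the variables are now distinct and don't occur free across branches:
  \exists w\, \exists y1\, (H(w,w) \lor \neg H(y1,y1))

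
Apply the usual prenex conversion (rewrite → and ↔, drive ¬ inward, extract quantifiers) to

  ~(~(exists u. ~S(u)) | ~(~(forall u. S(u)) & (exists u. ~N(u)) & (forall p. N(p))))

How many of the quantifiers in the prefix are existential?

3

Push ¬ through the quantifiers and connectives to reach negation normal form:
  (exists u. ~S(u)) & (exists u. ~S(u)) & (exists u. ~N(u)) & (forall p. N(p))
Rename bound variables to avoid capture: u↦y1, u↦z.
  (exists u. ~S(u)) & (exists y1. ~S(y1)) & (exists z. ~N(z)) & (forall p. N(p))
Extract every quantifier outward, since the variables are now distinct and don't occur free across branches:
  exists u. exists y1. exists z. forall p. (~S(u) & ~S(y1) & ~N(z) & N(p))
The prefix is exists u exists y1 exists z forall p: 1 universal, 3 existential.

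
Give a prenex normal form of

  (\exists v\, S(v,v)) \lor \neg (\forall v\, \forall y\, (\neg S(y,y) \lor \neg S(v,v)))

Drive negations inward (¬∀x A ≡ ∃x ¬A, ¬∃x A ≡ ∀x ¬A, De Morgan for ∧/∨):
  (\exists v\, S(v,v)) \lor (\exists v\, \exists y\, (S(y,y) \land S(v,v)))
Rename bound variables to avoid capture: v↦s.
  (\exists v\, S(v,v)) \lor (\exists s\, \exists y\, (S(y,y) \land S(s,s)))
Extract every quantifier outward, since the variables are now distinct and don't occur free across branches:
  \exists v\, \exists s\, \exists y\, (S(v,v) \lor S(y,y) \land S(s,s))

\exists v\, \exists s\, \exists y\, (S(v,v) \lor S(y,y) \land S(s,s))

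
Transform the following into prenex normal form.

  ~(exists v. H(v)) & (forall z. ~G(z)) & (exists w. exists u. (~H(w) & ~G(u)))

Push ¬ through the quantifiers and connectives to reach negation normal form:
  (forall v. ~H(v)) & (forall z. ~G(z)) & (exists w. exists u. (~H(w) & ~G(u)))
All bound variables are already distinct, so no renaming is needed.
Finally move all quantifiers to the prefix:
  forall v. forall z. exists w. exists u. (~H(v) & ~G(z) & ~H(w) & ~G(u))

forall v. forall z. exists w. exists u. (~H(v) & ~G(z) & ~H(w) & ~G(u))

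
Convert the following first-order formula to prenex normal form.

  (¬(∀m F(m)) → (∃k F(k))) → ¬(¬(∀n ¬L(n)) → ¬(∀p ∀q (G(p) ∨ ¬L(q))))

∃m ∀k ∃n ∀p ∀q (¬F(m) ∧ ¬F(k) ∨ L(n) ∧ (G(p) ∨ ¬L(q)))

First replace A → B with ¬A ∨ B.
  ¬(¬¬(∀m F(m)) ∨ (∃k F(k))) ∨ ¬(¬¬(∀n ¬L(n)) ∨ ¬(∀p ∀q (G(p) ∨ ¬L(q))))
Push ¬ through the quantifiers and connectives to reach negation normal form:
  (∃m ¬F(m)) ∧ (∀k ¬F(k)) ∨ (∃n L(n)) ∧ (∀p ∀q (G(p) ∨ ¬L(q)))
All bound variables are already distinct, so no renaming is needed.
Extract every quantifier outward, since the variables are now distinct and don't occur free across branches:
  ∃m ∀k ∃n ∀p ∀q (¬F(m) ∧ ¬F(k) ∨ L(n) ∧ (G(p) ∨ ¬L(q)))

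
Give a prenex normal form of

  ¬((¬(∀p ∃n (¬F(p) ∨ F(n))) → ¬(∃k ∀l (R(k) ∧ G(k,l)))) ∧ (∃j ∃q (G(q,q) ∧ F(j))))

Eliminate → and ↔ using ¬ and ∨.
  ¬((¬¬(∀p ∃n (¬F(p) ∨ F(n))) ∨ ¬(∃k ∀l (R(k) ∧ G(k,l)))) ∧ (∃j ∃q (G(q,q) ∧ F(j))))
Push ¬ through the quantifiers and connectives to reach negation normal form:
  (∃p ∀n (F(p) ∧ ¬F(n))) ∧ (∃k ∀l (R(k) ∧ G(k,l))) ∨ (∀j ∀q (¬G(q,q) ∨ ¬F(j)))
Extract every quantifier outward, since the variables are now distinct and don't occur free across branches:
  ∃p ∀n ∃k ∀l ∀j ∀q (F(p) ∧ ¬F(n) ∧ R(k) ∧ G(k,l) ∨ ¬G(q,q) ∨ ¬F(j))

∃p ∀n ∃k ∀l ∀j ∀q (F(p) ∧ ¬F(n) ∧ R(k) ∧ G(k,l) ∨ ¬G(q,q) ∨ ¬F(j))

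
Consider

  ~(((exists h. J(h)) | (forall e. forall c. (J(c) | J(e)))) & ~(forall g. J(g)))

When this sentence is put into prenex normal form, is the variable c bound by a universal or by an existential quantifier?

existential

Move each ¬ inward, flipping quantifiers it crosses:
  (forall h. ~J(h)) & (exists e. exists c. (~J(c) & ~J(e))) | (forall g. J(g))
All bound variables are already distinct, so no renaming is needed.
Pull the quantifiers to the front (each side's bound variable is not free in the other side):
  forall h. exists e. exists c. forall g. (~J(h) & ~J(c) & ~J(e) | J(g))
The quantifier forall c sits under an odd number of negations, so it flips to exists c.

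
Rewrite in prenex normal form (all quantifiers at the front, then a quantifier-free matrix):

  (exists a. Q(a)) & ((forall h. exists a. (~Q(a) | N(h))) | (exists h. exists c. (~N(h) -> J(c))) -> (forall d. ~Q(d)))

First replace A → B with ¬A ∨ B.
  (exists a. Q(a)) & (~((forall h. exists a. (~Q(a) | N(h))) | (exists h. exists c. (~~N(h) | J(c)))) | (forall d. ~Q(d)))
Drive negations inward (¬∀x A ≡ ∃x ¬A, ¬∃x A ≡ ∀x ¬A, De Morgan for ∧/∨):
  (exists a. Q(a)) & ((exists h. forall a. (Q(a) & ~N(h))) & (forall h. forall c. (~N(h) & ~J(c))) | (forall d. ~Q(d)))
Rename bound variables to avoid capture: a↦w, h↦s.
  (exists a. Q(a)) & ((exists h. forall w. (Q(w) & ~N(h))) & (forall s. forall c. (~N(s) & ~J(c))) | (forall d. ~Q(d)))
Finally move all quantifiers to the prefix:
  exists a. exists h. forall w. forall s. forall c. forall d. (Q(a) & (Q(w) & ~N(h) & ~N(s) & ~J(c) | ~Q(d)))

exists a. exists h. forall w. forall s. forall c. forall d. (Q(a) & (Q(w) & ~N(h) & ~N(s) & ~J(c) | ~Q(d)))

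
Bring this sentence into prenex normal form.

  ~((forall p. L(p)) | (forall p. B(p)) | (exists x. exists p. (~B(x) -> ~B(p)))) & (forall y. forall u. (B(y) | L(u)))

Eliminate → and ↔ using ¬ and ∨.
  ~((forall p. L(p)) | (forall p. B(p)) | (exists x. exists p. (~~B(x) | ~B(p)))) & (forall y. forall u. (B(y) | L(u)))
Push ¬ through the quantifiers and connectives to reach negation normal form:
  (exists p. ~L(p)) & (exists p. ~B(p)) & (forall x. forall p. (~B(x) & B(p))) & (forall y. forall u. (B(y) | L(u)))
Give each quantifier a distinct variable: p↦r, p↦c.
  (exists p. ~L(p)) & (exists r. ~B(r)) & (forall x. forall c. (~B(x) & B(c))) & (forall y. forall u. (B(y) | L(u)))
Extract every quantifier outward, since the variables are now distinct and don't occur free across branches:
  exists p. exists r. forall x. forall c. forall y. forall u. (~L(p) & ~B(r) & ~B(x) & B(c) & (B(y) | L(u)))

exists p. exists r. forall x. forall c. forall y. forall u. (~L(p) & ~B(r) & ~B(x) & B(c) & (B(y) | L(u)))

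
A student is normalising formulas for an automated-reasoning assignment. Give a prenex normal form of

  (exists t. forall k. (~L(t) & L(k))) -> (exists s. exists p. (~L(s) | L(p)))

forall t. exists k. exists s. exists p. (L(t) | ~L(k) | ~L(s) | L(p))

Eliminate → and ↔ using ¬ and ∨.
  ~(exists t. forall k. (~L(t) & L(k))) | (exists s. exists p. (~L(s) | L(p)))
Move each ¬ inward, flipping quantifiers it crosses:
  (forall t. exists k. (L(t) | ~L(k))) | (exists s. exists p. (~L(s) | L(p)))
All bound variables are already distinct, so no renaming is needed.
Finally move all quantifiers to the prefix:
  forall t. exists k. exists s. exists p. (L(t) | ~L(k) | ~L(s) | L(p))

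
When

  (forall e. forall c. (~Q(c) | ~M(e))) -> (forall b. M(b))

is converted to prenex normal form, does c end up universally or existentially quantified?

existential

First replace A → B with ¬A ∨ B.
  ~(forall e. forall c. (~Q(c) | ~M(e))) | (forall b. M(b))
Move each ¬ inward, flipping quantifiers it crosses:
  (exists e. exists c. (Q(c) & M(e))) | (forall b. M(b))
Pull the quantifiers to the front (each side's bound variable is not free in the other side):
  exists e. exists c. forall b. (Q(c) & M(e) | M(b))
The quantifier forall c sits under an odd number of negations (counting the antecedent side of each →), so it flips to exists c.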